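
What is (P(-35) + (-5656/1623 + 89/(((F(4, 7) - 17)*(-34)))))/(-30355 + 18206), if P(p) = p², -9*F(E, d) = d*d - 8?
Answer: -13077995347/130058786892 ≈ -0.10055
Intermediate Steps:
F(E, d) = 8/9 - d²/9 (F(E, d) = -(d*d - 8)/9 = -(d² - 8)/9 = -(-8 + d²)/9 = 8/9 - d²/9)
(P(-35) + (-5656/1623 + 89/(((F(4, 7) - 17)*(-34)))))/(-30355 + 18206) = ((-35)² + (-5656/1623 + 89/((((8/9 - ⅑*7²) - 17)*(-34)))))/(-30355 + 18206) = (1225 + (-5656*1/1623 + 89/((((8/9 - ⅑*49) - 17)*(-34)))))/(-12149) = (1225 + (-5656/1623 + 89/((((8/9 - 49/9) - 17)*(-34)))))*(-1/12149) = (1225 + (-5656/1623 + 89/(((-41/9 - 17)*(-34)))))*(-1/12149) = (1225 + (-5656/1623 + 89/((-194/9*(-34)))))*(-1/12149) = (1225 + (-5656/1623 + 89/(6596/9)))*(-1/12149) = (1225 + (-5656/1623 + 89*(9/6596)))*(-1/12149) = (1225 + (-5656/1623 + 801/6596))*(-1/12149) = (1225 - 36006953/10705308)*(-1/12149) = (13077995347/10705308)*(-1/12149) = -13077995347/130058786892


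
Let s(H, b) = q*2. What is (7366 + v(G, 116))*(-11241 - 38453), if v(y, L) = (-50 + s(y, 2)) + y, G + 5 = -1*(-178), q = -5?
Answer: -371661426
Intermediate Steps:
s(H, b) = -10 (s(H, b) = -5*2 = -10)
G = 173 (G = -5 - 1*(-178) = -5 + 178 = 173)
v(y, L) = -60 + y (v(y, L) = (-50 - 10) + y = -60 + y)
(7366 + v(G, 116))*(-11241 - 38453) = (7366 + (-60 + 173))*(-11241 - 38453) = (7366 + 113)*(-49694) = 7479*(-49694) = -371661426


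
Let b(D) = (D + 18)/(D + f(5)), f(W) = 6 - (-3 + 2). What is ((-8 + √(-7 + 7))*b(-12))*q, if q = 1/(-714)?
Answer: -8/595 ≈ -0.013445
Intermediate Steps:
f(W) = 7 (f(W) = 6 - 1*(-1) = 6 + 1 = 7)
q = -1/714 ≈ -0.0014006
b(D) = (18 + D)/(7 + D) (b(D) = (D + 18)/(D + 7) = (18 + D)/(7 + D))
((-8 + √(-7 + 7))*b(-12))*q = ((-8 + √(-7 + 7))*((18 - 12)/(7 - 12)))*(-1/714) = ((-8 + √0)*(6/(-5)))*(-1/714) = ((-8 + 0)*(-⅕*6))*(-1/714) = -8*(-6/5)*(-1/714) = (48/5)*(-1/714) = -8/595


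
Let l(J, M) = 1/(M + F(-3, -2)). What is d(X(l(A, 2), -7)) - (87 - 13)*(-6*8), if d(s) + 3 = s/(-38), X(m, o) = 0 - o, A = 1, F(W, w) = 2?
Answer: 134855/38 ≈ 3548.8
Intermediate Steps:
l(J, M) = 1/(2 + M) (l(J, M) = 1/(M + 2) = 1/(2 + M))
X(m, o) = -o
d(s) = -3 - s/38 (d(s) = -3 + s/(-38) = -3 + s*(-1/38) = -3 - s/38)
d(X(l(A, 2), -7)) - (87 - 13)*(-6*8) = (-3 - (-1)*(-7)/38) - (87 - 13)*(-6*8) = (-3 - 1/38*7) - 74*(-48) = (-3 - 7/38) - 1*(-3552) = -121/38 + 3552 = 134855/38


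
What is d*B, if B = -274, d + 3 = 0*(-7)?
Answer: 822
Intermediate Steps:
d = -3 (d = -3 + 0*(-7) = -3 + 0 = -3)
d*B = -3*(-274) = 822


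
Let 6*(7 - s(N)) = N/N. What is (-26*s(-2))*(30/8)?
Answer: -2665/4 ≈ -666.25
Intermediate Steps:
s(N) = 41/6 (s(N) = 7 - N/(6*N) = 7 - 1/6*1 = 7 - 1/6 = 41/6)
(-26*s(-2))*(30/8) = (-26*41/6)*(30/8) = -5330/8 = -533/3*15/4 = -2665/4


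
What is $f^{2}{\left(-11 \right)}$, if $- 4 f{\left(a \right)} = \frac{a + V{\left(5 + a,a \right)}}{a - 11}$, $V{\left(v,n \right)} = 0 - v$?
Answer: $\frac{25}{7744} \approx 0.0032283$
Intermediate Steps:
$V{\left(v,n \right)} = - v$
$f{\left(a \right)} = \frac{5}{4 \left(-11 + a\right)}$ ($f{\left(a \right)} = - \frac{\left(a - \left(5 + a\right)\right) \frac{1}{a - 11}}{4} = - \frac{\left(a - \left(5 + a\right)\right) \frac{1}{-11 + a}}{4} = - \frac{\left(-5\right) \frac{1}{-11 + a}}{4} = \frac{5}{4 \left(-11 + a\right)}$)
$f^{2}{\left(-11 \right)} = \left(\frac{5}{4 \left(-11 - 11\right)}\right)^{2} = \left(\frac{5}{4 \left(-22\right)}\right)^{2} = \left(\frac{5}{4} \left(- \frac{1}{22}\right)\right)^{2} = \left(- \frac{5}{88}\right)^{2} = \frac{25}{7744}$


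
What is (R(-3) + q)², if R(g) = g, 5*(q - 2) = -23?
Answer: 784/25 ≈ 31.360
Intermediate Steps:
q = -13/5 (q = 2 + (⅕)*(-23) = 2 - 23/5 = -13/5 ≈ -2.6000)
(R(-3) + q)² = (-3 - 13/5)² = (-28/5)² = 784/25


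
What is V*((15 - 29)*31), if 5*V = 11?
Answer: -4774/5 ≈ -954.80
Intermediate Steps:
V = 11/5 (V = (⅕)*11 = 11/5 ≈ 2.2000)
V*((15 - 29)*31) = 11*((15 - 29)*31)/5 = 11*(-14*31)/5 = (11/5)*(-434) = -4774/5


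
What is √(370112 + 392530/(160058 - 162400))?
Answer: √507282922677/1171 ≈ 608.23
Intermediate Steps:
√(370112 + 392530/(160058 - 162400)) = √(370112 + 392530/(-2342)) = √(370112 + 392530*(-1/2342)) = √(370112 - 196265/1171) = √(433204887/1171) = √507282922677/1171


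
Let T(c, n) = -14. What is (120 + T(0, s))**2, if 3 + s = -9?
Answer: 11236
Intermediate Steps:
s = -12 (s = -3 - 9 = -12)
(120 + T(0, s))**2 = (120 - 14)**2 = 106**2 = 11236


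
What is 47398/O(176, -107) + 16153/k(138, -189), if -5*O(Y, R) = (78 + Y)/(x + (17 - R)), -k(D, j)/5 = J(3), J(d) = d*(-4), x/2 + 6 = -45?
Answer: -154361969/7620 ≈ -20257.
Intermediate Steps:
x = -102 (x = -12 + 2*(-45) = -12 - 90 = -102)
J(d) = -4*d
k(D, j) = 60 (k(D, j) = -(-20)*3 = -5*(-12) = 60)
O(Y, R) = -(78 + Y)/(5*(-85 - R)) (O(Y, R) = -(78 + Y)/(5*(-102 + (17 - R))) = -(78 + Y)/(5*(-85 - R)))
47398/O(176, -107) + 16153/k(138, -189) = 47398/(((78 + 176)/(5*(85 - 107)))) + 16153/60 = 47398/(((⅕)*254/(-22))) + 16153*(1/60) = 47398/(((⅕)*(-1/22)*254)) + 16153/60 = 47398/(-127/55) + 16153/60 = 47398*(-55/127) + 16153/60 = -2606890/127 + 16153/60 = -154361969/7620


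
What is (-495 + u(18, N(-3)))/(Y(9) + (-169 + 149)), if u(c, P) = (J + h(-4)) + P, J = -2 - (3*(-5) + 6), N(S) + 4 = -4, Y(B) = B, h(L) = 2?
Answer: 494/11 ≈ 44.909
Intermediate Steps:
N(S) = -8 (N(S) = -4 - 4 = -8)
J = 7 (J = -2 - (-15 + 6) = -2 - 1*(-9) = -2 + 9 = 7)
u(c, P) = 9 + P (u(c, P) = (7 + 2) + P = 9 + P)
(-495 + u(18, N(-3)))/(Y(9) + (-169 + 149)) = (-495 + (9 - 8))/(9 + (-169 + 149)) = (-495 + 1)/(9 - 20) = -494/(-11) = -494*(-1/11) = 494/11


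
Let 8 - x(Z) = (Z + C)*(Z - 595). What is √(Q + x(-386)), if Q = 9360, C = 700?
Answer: √317402 ≈ 563.38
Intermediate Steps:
x(Z) = 8 - (-595 + Z)*(700 + Z) (x(Z) = 8 - (Z + 700)*(Z - 595) = 8 - (700 + Z)*(-595 + Z) = 8 - (-595 + Z)*(700 + Z))
√(Q + x(-386)) = √(9360 + (416508 - 1*(-386)² - 105*(-386))) = √(9360 + (416508 - 1*148996 + 40530)) = √(9360 + (416508 - 148996 + 40530)) = √(9360 + 308042) = √317402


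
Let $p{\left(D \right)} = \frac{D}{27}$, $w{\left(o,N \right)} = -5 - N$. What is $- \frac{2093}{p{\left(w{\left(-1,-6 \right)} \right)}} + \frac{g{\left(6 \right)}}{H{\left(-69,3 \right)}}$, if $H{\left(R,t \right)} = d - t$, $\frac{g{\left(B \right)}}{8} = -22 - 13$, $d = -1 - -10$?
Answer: $- \frac{169673}{3} \approx -56558.0$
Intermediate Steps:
$d = 9$ ($d = -1 + 10 = 9$)
$g{\left(B \right)} = -280$ ($g{\left(B \right)} = 8 \left(-22 - 13\right) = 8 \left(-35\right) = -280$)
$H{\left(R,t \right)} = 9 - t$
$p{\left(D \right)} = \frac{D}{27}$ ($p{\left(D \right)} = D \frac{1}{27} = \frac{D}{27}$)
$- \frac{2093}{p{\left(w{\left(-1,-6 \right)} \right)}} + \frac{g{\left(6 \right)}}{H{\left(-69,3 \right)}} = - \frac{2093}{\frac{1}{27} \left(-5 - -6\right)} - \frac{280}{9 - 3} = - \frac{2093}{\frac{1}{27} \left(-5 + 6\right)} - \frac{280}{9 - 3} = - \frac{2093}{\frac{1}{27} \cdot 1} - \frac{280}{6} = - 2093 \frac{1}{\frac{1}{27}} - \frac{140}{3} = \left(-2093\right) 27 - \frac{140}{3} = -56511 - \frac{140}{3} = - \frac{169673}{3}$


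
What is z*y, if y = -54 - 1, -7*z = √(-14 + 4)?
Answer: 55*I*√10/7 ≈ 24.846*I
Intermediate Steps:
z = -I*√10/7 (z = -√(-14 + 4)/7 = -I*√10/7 ≈ -0.45175*I)
y = -55
z*y = -I*√10/7*(-55) = 55*I*√10/7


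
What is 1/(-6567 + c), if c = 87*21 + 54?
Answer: -1/4686 ≈ -0.00021340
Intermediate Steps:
c = 1881 (c = 1827 + 54 = 1881)
1/(-6567 + c) = 1/(-6567 + 1881) = 1/(-4686) = -1/4686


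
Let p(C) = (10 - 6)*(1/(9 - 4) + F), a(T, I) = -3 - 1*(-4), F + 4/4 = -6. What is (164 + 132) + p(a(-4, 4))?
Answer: 1344/5 ≈ 268.80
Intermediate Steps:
F = -7 (F = -1 - 6 = -7)
a(T, I) = 1 (a(T, I) = -3 + 4 = 1)
p(C) = -136/5 (p(C) = (10 - 6)*(1/(9 - 4) - 7) = 4*(1/5 - 7) = 4*(-34/5) = -136/5)
(164 + 132) + p(a(-4, 4)) = (164 + 132) - 136/5 = 296 - 136/5 = 1344/5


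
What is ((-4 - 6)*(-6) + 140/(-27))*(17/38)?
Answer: 12580/513 ≈ 24.522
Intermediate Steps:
((-4 - 6)*(-6) + 140/(-27))*(17/38) = (-10*(-6) + 140*(-1/27))*(17*(1/38)) = (60 - 140/27)*(17/38) = (1480/27)*(17/38) = 12580/513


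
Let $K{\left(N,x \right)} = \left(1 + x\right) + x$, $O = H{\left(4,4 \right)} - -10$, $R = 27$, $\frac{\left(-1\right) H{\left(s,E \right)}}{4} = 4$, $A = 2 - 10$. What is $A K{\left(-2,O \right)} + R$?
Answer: $115$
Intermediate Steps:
$A = -8$ ($A = 2 - 10 = -8$)
$H{\left(s,E \right)} = -16$ ($H{\left(s,E \right)} = \left(-4\right) 4 = -16$)
$O = -6$ ($O = -16 - -10 = -16 + 10 = -6$)
$K{\left(N,x \right)} = 1 + 2 x$
$A K{\left(-2,O \right)} + R = - 8 \left(1 + 2 \left(-6\right)\right) + 27 = - 8 \left(1 - 12\right) + 27 = \left(-8\right) \left(-11\right) + 27 = 88 + 27 = 115$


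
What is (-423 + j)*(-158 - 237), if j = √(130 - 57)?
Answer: 167085 - 395*√73 ≈ 1.6371e+5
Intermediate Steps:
j = √73 ≈ 8.5440
(-423 + j)*(-158 - 237) = (-423 + √73)*(-158 - 237) = (-423 + √73)*(-395) = 167085 - 395*√73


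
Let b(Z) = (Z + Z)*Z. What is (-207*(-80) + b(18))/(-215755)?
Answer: -17208/215755 ≈ -0.079757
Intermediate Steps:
b(Z) = 2*Z² (b(Z) = (2*Z)*Z = 2*Z²)
(-207*(-80) + b(18))/(-215755) = (-207*(-80) + 2*18²)/(-215755) = (16560 + 2*324)*(-1/215755) = (16560 + 648)*(-1/215755) = 17208*(-1/215755) = -17208/215755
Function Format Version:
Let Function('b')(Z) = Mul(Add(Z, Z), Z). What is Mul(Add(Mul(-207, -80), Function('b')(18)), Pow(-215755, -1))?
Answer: Rational(-17208, 215755) ≈ -0.079757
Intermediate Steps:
Function('b')(Z) = Mul(2, Pow(Z, 2)) (Function('b')(Z) = Mul(Mul(2, Z), Z) = Mul(2, Pow(Z, 2)))
Mul(Add(Mul(-207, -80), Function('b')(18)), Pow(-215755, -1)) = Mul(Add(Mul(-207, -80), Mul(2, Pow(18, 2))), Pow(-215755, -1)) = Mul(Add(16560, Mul(2, 324)), Rational(-1, 215755)) = Mul(Add(16560, 648), Rational(-1, 215755)) = Mul(17208, Rational(-1, 215755)) = Rational(-17208, 215755)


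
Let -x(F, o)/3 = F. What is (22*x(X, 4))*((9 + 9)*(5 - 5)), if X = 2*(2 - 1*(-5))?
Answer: 0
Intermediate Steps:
X = 14 (X = 2*(2 + 5) = 2*7 = 14)
x(F, o) = -3*F
(22*x(X, 4))*((9 + 9)*(5 - 5)) = (22*(-3*14))*((9 + 9)*(5 - 5)) = (22*(-42))*(18*0) = -924*0 = 0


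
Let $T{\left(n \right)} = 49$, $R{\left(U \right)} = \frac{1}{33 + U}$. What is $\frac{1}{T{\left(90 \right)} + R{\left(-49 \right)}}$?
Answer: $\frac{16}{783} \approx 0.020434$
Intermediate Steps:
$\frac{1}{T{\left(90 \right)} + R{\left(-49 \right)}} = \frac{1}{49 + \frac{1}{33 - 49}} = \frac{1}{49 + \frac{1}{-16}} = \frac{1}{49 - \frac{1}{16}} = \frac{1}{\frac{783}{16}} = \frac{16}{783}$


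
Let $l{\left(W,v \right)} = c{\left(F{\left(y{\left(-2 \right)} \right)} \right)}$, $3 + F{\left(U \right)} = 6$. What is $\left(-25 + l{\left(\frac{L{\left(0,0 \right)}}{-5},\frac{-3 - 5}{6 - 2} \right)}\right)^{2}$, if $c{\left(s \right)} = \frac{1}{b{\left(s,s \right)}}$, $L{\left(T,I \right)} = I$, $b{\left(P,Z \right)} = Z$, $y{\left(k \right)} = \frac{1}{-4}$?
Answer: $\frac{5476}{9} \approx 608.44$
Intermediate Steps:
$y{\left(k \right)} = - \frac{1}{4}$
$F{\left(U \right)} = 3$ ($F{\left(U \right)} = -3 + 6 = 3$)
$c{\left(s \right)} = \frac{1}{s}$
$l{\left(W,v \right)} = \frac{1}{3}$
$\left(-25 + l{\left(\frac{L{\left(0,0 \right)}}{-5},\frac{-3 - 5}{6 - 2} \right)}\right)^{2} = \left(-25 + \frac{1}{3}\right)^{2} = \left(- \frac{74}{3}\right)^{2} = \frac{5476}{9}$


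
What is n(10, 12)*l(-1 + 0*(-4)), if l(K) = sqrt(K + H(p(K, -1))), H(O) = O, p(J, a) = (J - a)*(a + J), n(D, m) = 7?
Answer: 7*I ≈ 7.0*I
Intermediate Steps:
p(J, a) = (J + a)*(J - a) (p(J, a) = (J - a)*(J + a) = (J + a)*(J - a))
l(K) = sqrt(-1 + K + K**2) (l(K) = sqrt(K + (K**2 - 1*(-1)**2)) = sqrt(K + (K**2 - 1*1)) = sqrt(K + (K**2 - 1)) = sqrt(K + (-1 + K**2)) = sqrt(-1 + K + K**2))
n(10, 12)*l(-1 + 0*(-4)) = 7*sqrt(-1 + (-1 + 0*(-4)) + (-1 + 0*(-4))**2) = 7*sqrt(-1 + (-1 + 0) + (-1 + 0)**2) = 7*sqrt(-1 - 1 + (-1)**2) = 7*sqrt(-1 - 1 + 1) = 7*sqrt(-1) = 7*I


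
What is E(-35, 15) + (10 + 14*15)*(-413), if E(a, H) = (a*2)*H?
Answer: -91910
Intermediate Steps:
E(a, H) = 2*H*a (E(a, H) = (2*a)*H = 2*H*a)
E(-35, 15) + (10 + 14*15)*(-413) = 2*15*(-35) + (10 + 14*15)*(-413) = -1050 + (10 + 210)*(-413) = -1050 + 220*(-413) = -1050 - 90860 = -91910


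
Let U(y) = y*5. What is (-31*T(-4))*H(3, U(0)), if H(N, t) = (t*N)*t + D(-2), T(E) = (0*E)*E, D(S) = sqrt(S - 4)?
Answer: 0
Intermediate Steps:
U(y) = 5*y
D(S) = sqrt(-4 + S)
T(E) = 0 (T(E) = 0*E = 0)
H(N, t) = I*sqrt(6) + N*t**2 (H(N, t) = (t*N)*t + sqrt(-4 - 2) = (N*t)*t + sqrt(-6) = N*t**2 + I*sqrt(6) = I*sqrt(6) + N*t**2)
(-31*T(-4))*H(3, U(0)) = (-31*0)*(I*sqrt(6) + 3*(5*0)**2) = 0*(I*sqrt(6) + 3*0**2) = 0*(I*sqrt(6) + 3*0) = 0*(I*sqrt(6) + 0) = 0*(I*sqrt(6)) = 0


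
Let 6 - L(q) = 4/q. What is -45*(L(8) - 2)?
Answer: -315/2 ≈ -157.50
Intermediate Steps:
L(q) = 6 - 4/q
-45*(L(8) - 2) = -45*((6 - 4/8) - 2) = -45*((6 - 4*⅛) - 2) = -45*((6 - ½) - 2) = -45*(11/2 - 2) = -45*7/2 = -315/2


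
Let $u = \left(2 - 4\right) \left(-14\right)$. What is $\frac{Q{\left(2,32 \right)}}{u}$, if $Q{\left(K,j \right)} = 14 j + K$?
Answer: $\frac{225}{14} \approx 16.071$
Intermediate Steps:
$Q{\left(K,j \right)} = K + 14 j$
$u = 28$ ($u = \left(-2\right) \left(-14\right) = 28$)
$\frac{Q{\left(2,32 \right)}}{u} = \frac{2 + 14 \cdot 32}{28} = \left(2 + 448\right) \frac{1}{28} = 450 \cdot \frac{1}{28} = \frac{225}{14}$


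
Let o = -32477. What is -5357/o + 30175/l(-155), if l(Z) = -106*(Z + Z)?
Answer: 231204899/213438844 ≈ 1.0832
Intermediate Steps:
l(Z) = -212*Z
-5357/o + 30175/l(-155) = -5357/(-32477) + 30175/((-212*(-155))) = -5357*(-1/32477) + 30175/32860 = 5357/32477 + 30175*(1/32860) = 5357/32477 + 6035/6572 = 231204899/213438844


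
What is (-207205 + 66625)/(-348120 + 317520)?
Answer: 781/170 ≈ 4.5941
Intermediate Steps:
(-207205 + 66625)/(-348120 + 317520) = -140580/(-30600) = -140580*(-1/30600) = 781/170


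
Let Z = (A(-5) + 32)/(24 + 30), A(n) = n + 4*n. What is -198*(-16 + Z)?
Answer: 9427/3 ≈ 3142.3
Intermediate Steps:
A(n) = 5*n
Z = 7/54 (Z = (5*(-5) + 32)/(24 + 30) = (-25 + 32)/54 = 7*(1/54) = 7/54 ≈ 0.12963)
-198*(-16 + Z) = -198*(-16 + 7/54) = -198*(-857/54) = 9427/3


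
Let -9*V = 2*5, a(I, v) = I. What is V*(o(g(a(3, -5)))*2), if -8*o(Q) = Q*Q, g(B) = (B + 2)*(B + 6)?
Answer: 1125/2 ≈ 562.50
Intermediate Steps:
g(B) = (2 + B)*(6 + B)
o(Q) = -Q**2/8 (o(Q) = -Q*Q/8 = -Q**2/8)
V = -10/9 (V = -2*5/9 = -1/9*10 = -10/9 ≈ -1.1111)
V*(o(g(a(3, -5)))*2) = -10*(-(12 + 3**2 + 8*3)**2/8)*2/9 = -10*(-(12 + 9 + 24)**2/8)*2/9 = -10*(-1/8*45**2)*2/9 = -10*(-1/8*2025)*2/9 = -(-1125)*2/4 = -10/9*(-2025/4) = 1125/2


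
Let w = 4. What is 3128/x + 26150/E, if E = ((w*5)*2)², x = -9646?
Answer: 2472381/154336 ≈ 16.019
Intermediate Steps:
E = 1600 (E = ((4*5)*2)² = (20*2)² = 40² = 1600)
3128/x + 26150/E = 3128/(-9646) + 26150/1600 = 3128*(-1/9646) + 26150*(1/1600) = -1564/4823 + 523/32 = 2472381/154336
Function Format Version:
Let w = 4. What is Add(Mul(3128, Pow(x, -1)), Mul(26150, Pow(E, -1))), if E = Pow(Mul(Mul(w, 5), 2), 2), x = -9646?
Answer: Rational(2472381, 154336) ≈ 16.019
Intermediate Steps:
E = 1600 (E = Pow(Mul(Mul(4, 5), 2), 2) = Pow(Mul(20, 2), 2) = Pow(40, 2) = 1600)
Add(Mul(3128, Pow(x, -1)), Mul(26150, Pow(E, -1))) = Add(Mul(3128, Pow(-9646, -1)), Mul(26150, Pow(1600, -1))) = Add(Mul(3128, Rational(-1, 9646)), Mul(26150, Rational(1, 1600))) = Add(Rational(-1564, 4823), Rational(523, 32)) = Rational(2472381, 154336)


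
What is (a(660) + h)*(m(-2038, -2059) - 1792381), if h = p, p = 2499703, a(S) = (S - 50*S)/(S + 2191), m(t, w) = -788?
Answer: -12779235695943297/2851 ≈ -4.4824e+12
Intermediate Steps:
a(S) = -49*S/(2191 + S) (a(S) = (-49*S)/(2191 + S) = -49*S/(2191 + S))
h = 2499703
(a(660) + h)*(m(-2038, -2059) - 1792381) = (-49*660/(2191 + 660) + 2499703)*(-788 - 1792381) = (-49*660/2851 + 2499703)*(-1793169) = (-49*660*1/2851 + 2499703)*(-1793169) = (-32340/2851 + 2499703)*(-1793169) = (7126620913/2851)*(-1793169) = -12779235695943297/2851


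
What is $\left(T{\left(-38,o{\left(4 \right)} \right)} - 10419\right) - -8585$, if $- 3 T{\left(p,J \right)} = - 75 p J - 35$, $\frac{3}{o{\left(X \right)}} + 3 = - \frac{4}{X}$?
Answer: $- \frac{6659}{6} \approx -1109.8$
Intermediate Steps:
$o{\left(X \right)} = \frac{3}{-3 - \frac{4}{X}}$
$T{\left(p,J \right)} = \frac{35}{3} + 25 J p$ ($T{\left(p,J \right)} = - \frac{- 75 p J - 35}{3} = - \frac{- 75 J p - 35}{3} = - \frac{-35 - 75 J p}{3} = \frac{35}{3} + 25 J p$)
$\left(T{\left(-38,o{\left(4 \right)} \right)} - 10419\right) - -8585 = \left(\left(\frac{35}{3} + 25 \left(\left(-3\right) 4 \frac{1}{4 + 3 \cdot 4}\right) \left(-38\right)\right) - 10419\right) - -8585 = \left(\left(\frac{35}{3} + 25 \left(\left(-3\right) 4 \frac{1}{4 + 12}\right) \left(-38\right)\right) - 10419\right) + 8585 = \left(\left(\frac{35}{3} + 25 \left(\left(-3\right) 4 \cdot \frac{1}{16}\right) \left(-38\right)\right) - 10419\right) + 8585 = \left(\left(\frac{35}{3} + 25 \left(- \frac{3}{4}\right) \left(-38\right)\right) - 10419\right) + 8585 = \left(\left(\frac{35}{3} + \frac{1425}{2}\right) - 10419\right) + 8585 = \left(\frac{4345}{6} - 10419\right) + 8585 = - \frac{58169}{6} + 8585 = - \frac{6659}{6}$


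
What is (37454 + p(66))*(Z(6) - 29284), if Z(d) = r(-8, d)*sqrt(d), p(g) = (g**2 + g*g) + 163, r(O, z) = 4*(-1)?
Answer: -1356698436 - 185316*sqrt(6) ≈ -1.3572e+9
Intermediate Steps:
r(O, z) = -4
p(g) = 163 + 2*g**2 (p(g) = (g**2 + g**2) + 163 = 2*g**2 + 163 = 163 + 2*g**2)
Z(d) = -4*sqrt(d)
(37454 + p(66))*(Z(6) - 29284) = (37454 + (163 + 2*66**2))*(-4*sqrt(6) - 29284) = (37454 + (163 + 2*4356))*(-29284 - 4*sqrt(6)) = (37454 + (163 + 8712))*(-29284 - 4*sqrt(6)) = (37454 + 8875)*(-29284 - 4*sqrt(6)) = 46329*(-29284 - 4*sqrt(6)) = -1356698436 - 185316*sqrt(6)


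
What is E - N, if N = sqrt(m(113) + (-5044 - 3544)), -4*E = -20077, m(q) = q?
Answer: 20077/4 - 5*I*sqrt(339) ≈ 5019.3 - 92.06*I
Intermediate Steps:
E = 20077/4 (E = -1/4*(-20077) = 20077/4 ≈ 5019.3)
N = 5*I*sqrt(339) (N = sqrt(113 + (-5044 - 3544)) = sqrt(113 - 8588) = sqrt(-8475) = 5*I*sqrt(339) ≈ 92.06*I)
E - N = 20077/4 - 5*I*sqrt(339)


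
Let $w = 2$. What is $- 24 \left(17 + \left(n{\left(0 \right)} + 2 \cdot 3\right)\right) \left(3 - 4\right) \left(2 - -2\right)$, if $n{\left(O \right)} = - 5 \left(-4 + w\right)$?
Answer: $3168$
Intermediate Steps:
$n{\left(O \right)} = 10$ ($n{\left(O \right)} = - 5 \left(-4 + 2\right) = \left(-5\right) \left(-2\right) = 10$)
$- 24 \left(17 + \left(n{\left(0 \right)} + 2 \cdot 3\right)\right) \left(3 - 4\right) \left(2 - -2\right) = - 24 \left(17 + \left(10 + 2 \cdot 3\right)\right) \left(3 - 4\right) \left(2 - -2\right) = - 24 \left(17 + \left(10 + 6\right)\right) \left(-1\right) \left(2 + 2\right) = - 24 \left(17 + 16\right) \left(-1\right) 4 = - 24 \cdot 33 \left(-1\right) 4 = \left(-24\right) \left(-33\right) 4 = 792 \cdot 4 = 3168$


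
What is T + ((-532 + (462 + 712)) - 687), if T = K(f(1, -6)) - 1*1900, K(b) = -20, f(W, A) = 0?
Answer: -1965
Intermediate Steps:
T = -1920 (T = -20 - 1*1900 = -20 - 1900 = -1920)
T + ((-532 + (462 + 712)) - 687) = -1920 + ((-532 + (462 + 712)) - 687) = -1920 + ((-532 + 1174) - 687) = -1920 + (642 - 687) = -1920 - 45 = -1965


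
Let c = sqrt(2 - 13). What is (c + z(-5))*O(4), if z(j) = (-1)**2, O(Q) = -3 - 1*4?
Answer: -7 - 7*I*sqrt(11) ≈ -7.0 - 23.216*I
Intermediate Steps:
O(Q) = -7 (O(Q) = -3 - 4 = -7)
z(j) = 1
c = I*sqrt(11) (c = sqrt(-11) = I*sqrt(11) ≈ 3.3166*I)
(c + z(-5))*O(4) = (I*sqrt(11) + 1)*(-7) = (1 + I*sqrt(11))*(-7) = -7 - 7*I*sqrt(11)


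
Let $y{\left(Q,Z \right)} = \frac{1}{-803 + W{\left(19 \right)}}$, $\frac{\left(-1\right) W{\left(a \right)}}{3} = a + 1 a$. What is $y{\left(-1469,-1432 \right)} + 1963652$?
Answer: $\frac{1800668883}{917} \approx 1.9637 \cdot 10^{6}$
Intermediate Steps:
$W{\left(a \right)} = - 6 a$ ($W{\left(a \right)} = - 3 \left(a + 1 a\right) = - 3 \left(a + a\right) = - 3 \cdot 2 a = - 6 a$)
$y{\left(Q,Z \right)} = - \frac{1}{917}$ ($y{\left(Q,Z \right)} = \frac{1}{-803 - 114} = \frac{1}{-917} = - \frac{1}{917}$)
$y{\left(-1469,-1432 \right)} + 1963652 = - \frac{1}{917} + 1963652 = \frac{1800668883}{917}$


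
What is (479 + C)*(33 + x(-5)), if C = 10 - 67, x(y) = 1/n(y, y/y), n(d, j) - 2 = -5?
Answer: 41356/3 ≈ 13785.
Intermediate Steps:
n(d, j) = -3 (n(d, j) = 2 - 5 = -3)
x(y) = -⅓ (x(y) = 1/(-3) = -⅓)
C = -57
(479 + C)*(33 + x(-5)) = (479 - 57)*(33 - ⅓) = 422*(98/3) = 41356/3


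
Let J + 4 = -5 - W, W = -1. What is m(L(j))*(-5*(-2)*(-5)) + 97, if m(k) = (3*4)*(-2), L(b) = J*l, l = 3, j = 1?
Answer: 1297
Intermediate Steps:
J = -8 (J = -4 + (-5 - 1*(-1)) = -4 + (-5 + 1) = -4 - 4 = -8)
L(b) = -24 (L(b) = -8*3 = -24)
m(k) = -24 (m(k) = 12*(-2) = -24)
m(L(j))*(-5*(-2)*(-5)) + 97 = -24*(-5*(-2))*(-5) + 97 = -240*(-5) + 97 = -24*(-50) + 97 = 1200 + 97 = 1297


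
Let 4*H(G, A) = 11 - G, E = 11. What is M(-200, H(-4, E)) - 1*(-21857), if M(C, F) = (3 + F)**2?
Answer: 350441/16 ≈ 21903.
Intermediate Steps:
H(G, A) = 11/4 - G/4 (H(G, A) = (11 - G)/4 = 11/4 - G/4)
M(-200, H(-4, E)) - 1*(-21857) = (3 + (11/4 - 1/4*(-4)))**2 - 1*(-21857) = (3 + (11/4 + 1))**2 + 21857 = (3 + 15/4)**2 + 21857 = (27/4)**2 + 21857 = 729/16 + 21857 = 350441/16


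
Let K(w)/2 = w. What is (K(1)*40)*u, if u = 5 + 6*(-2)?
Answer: -560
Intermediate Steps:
u = -7 (u = 5 - 12 = -7)
K(w) = 2*w
(K(1)*40)*u = ((2*1)*40)*(-7) = (2*40)*(-7) = 80*(-7) = -560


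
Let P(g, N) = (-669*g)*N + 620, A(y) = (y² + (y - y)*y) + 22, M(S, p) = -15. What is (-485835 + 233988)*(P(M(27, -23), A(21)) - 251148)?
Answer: -1107038065419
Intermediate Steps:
A(y) = 22 + y² (A(y) = (y² + 0*y) + 22 = (y² + 0) + 22 = y² + 22 = 22 + y²)
P(g, N) = 620 - 669*N*g (P(g, N) = -669*N*g + 620 = 620 - 669*N*g)
(-485835 + 233988)*(P(M(27, -23), A(21)) - 251148) = (-485835 + 233988)*((620 - 669*(22 + 21²)*(-15)) - 251148) = -251847*((620 - 669*(22 + 441)*(-15)) - 251148) = -251847*((620 - 669*463*(-15)) - 251148) = -251847*((620 + 4646205) - 251148) = -251847*(4646825 - 251148) = -251847*4395677 = -1107038065419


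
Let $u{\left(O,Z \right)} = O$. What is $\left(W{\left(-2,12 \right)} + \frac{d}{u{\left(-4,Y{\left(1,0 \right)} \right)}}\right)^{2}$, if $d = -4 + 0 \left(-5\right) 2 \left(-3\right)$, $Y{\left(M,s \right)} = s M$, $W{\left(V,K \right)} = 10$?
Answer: $121$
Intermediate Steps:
$Y{\left(M,s \right)} = M s$
$d = -4$ ($d = -4 + 0 \cdot 2 \left(-3\right) = -4 + 0 \left(-3\right) = -4 + 0 = -4$)
$\left(W{\left(-2,12 \right)} + \frac{d}{u{\left(-4,Y{\left(1,0 \right)} \right)}}\right)^{2} = \left(10 - \frac{4}{-4}\right)^{2} = \left(10 - -1\right)^{2} = \left(10 + 1\right)^{2} = 11^{2} = 121$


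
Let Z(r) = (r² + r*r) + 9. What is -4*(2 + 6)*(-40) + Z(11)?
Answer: 1531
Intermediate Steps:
Z(r) = 9 + 2*r² (Z(r) = (r² + r²) + 9 = 2*r² + 9 = 9 + 2*r²)
-4*(2 + 6)*(-40) + Z(11) = -4*(2 + 6)*(-40) + (9 + 2*11²) = -4*8*(-40) + (9 + 2*121) = -32*(-40) + (9 + 242) = 1280 + 251 = 1531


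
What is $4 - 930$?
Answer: $-926$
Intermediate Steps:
$4 - 930 = -926$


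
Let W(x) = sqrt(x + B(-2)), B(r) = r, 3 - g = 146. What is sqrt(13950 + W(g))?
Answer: sqrt(13950 + I*sqrt(145)) ≈ 118.11 + 0.051*I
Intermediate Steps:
g = -143 (g = 3 - 1*146 = 3 - 146 = -143)
W(x) = sqrt(-2 + x) (W(x) = sqrt(x - 2) = sqrt(-2 + x))
sqrt(13950 + W(g)) = sqrt(13950 + sqrt(-2 - 143)) = sqrt(13950 + sqrt(-145)) = sqrt(13950 + I*sqrt(145))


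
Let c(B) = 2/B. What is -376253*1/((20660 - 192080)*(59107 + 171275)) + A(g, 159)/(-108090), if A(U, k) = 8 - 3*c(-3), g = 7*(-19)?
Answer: -3936129307/47429991010440 ≈ -8.2988e-5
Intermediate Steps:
g = -133
A(U, k) = 10 (A(U, k) = 8 - 6/(-3) = 8 - 6*(-1)/3 = 8 - 3*(-⅔) = 8 + 2 = 10)
-376253*1/((20660 - 192080)*(59107 + 171275)) + A(g, 159)/(-108090) = -376253*1/((20660 - 192080)*(59107 + 171275)) + 10/(-108090) = -376253/(230382*(-171420)) + 10*(-1/108090) = -376253/(-39492082440) - 1/10809 = -376253*(-1/39492082440) - 1/10809 = 376253/39492082440 - 1/10809 = -3936129307/47429991010440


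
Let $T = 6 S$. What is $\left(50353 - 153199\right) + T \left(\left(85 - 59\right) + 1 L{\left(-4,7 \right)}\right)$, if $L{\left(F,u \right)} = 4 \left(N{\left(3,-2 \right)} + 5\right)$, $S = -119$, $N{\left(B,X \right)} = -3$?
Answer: $-127122$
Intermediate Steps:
$L{\left(F,u \right)} = 8$ ($L{\left(F,u \right)} = 4 \left(-3 + 5\right) = 4 \cdot 2 = 8$)
$T = -714$ ($T = 6 \left(-119\right) = -714$)
$\left(50353 - 153199\right) + T \left(\left(85 - 59\right) + 1 L{\left(-4,7 \right)}\right) = \left(50353 - 153199\right) - 714 \left(\left(85 - 59\right) + 1 \cdot 8\right) = -102846 - 714 \left(\left(85 - 59\right) + 8\right) = -102846 - 714 \left(26 + 8\right) = -102846 - 24276 = -127122$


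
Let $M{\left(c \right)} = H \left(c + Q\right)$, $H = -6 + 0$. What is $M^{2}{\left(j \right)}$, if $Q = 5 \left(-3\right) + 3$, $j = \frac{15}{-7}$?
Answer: $\frac{352836}{49} \approx 7200.7$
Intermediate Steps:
$H = -6$
$j = - \frac{15}{7}$ ($j = 15 \left(- \frac{1}{7}\right) = - \frac{15}{7} \approx -2.1429$)
$Q = -12$ ($Q = -15 + 3 = -12$)
$M{\left(c \right)} = 72 - 6 c$ ($M{\left(c \right)} = - 6 \left(c - 12\right) = - 6 \left(-12 + c\right) = 72 - 6 c$)
$M^{2}{\left(j \right)} = \left(72 - - \frac{90}{7}\right)^{2} = \left(72 + \frac{90}{7}\right)^{2} = \left(\frac{594}{7}\right)^{2} = \frac{352836}{49}$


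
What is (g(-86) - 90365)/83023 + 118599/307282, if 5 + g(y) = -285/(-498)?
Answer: -743781828917/1058726149669 ≈ -0.70253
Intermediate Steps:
g(y) = -735/166 (g(y) = -5 - 285/(-498) = -5 - 285*(-1/498) = -5 + 95/166 = -735/166)
(g(-86) - 90365)/83023 + 118599/307282 = (-735/166 - 90365)/83023 + 118599/307282 = -15001325/166*1/83023 + 118599*(1/307282) = -15001325/13781818 + 118599/307282 = -743781828917/1058726149669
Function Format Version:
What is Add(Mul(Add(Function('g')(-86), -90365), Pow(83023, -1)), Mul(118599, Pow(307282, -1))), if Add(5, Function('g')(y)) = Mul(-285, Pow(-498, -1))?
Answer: Rational(-743781828917, 1058726149669) ≈ -0.70253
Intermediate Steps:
Function('g')(y) = Rational(-735, 166) (Function('g')(y) = Add(-5, Mul(-285, Pow(-498, -1))) = Add(-5, Mul(-285, Rational(-1, 498))) = Add(-5, Rational(95, 166)) = Rational(-735, 166))
Add(Mul(Add(Function('g')(-86), -90365), Pow(83023, -1)), Mul(118599, Pow(307282, -1))) = Add(Mul(Add(Rational(-735, 166), -90365), Pow(83023, -1)), Mul(118599, Pow(307282, -1))) = Add(Mul(Rational(-15001325, 166), Rational(1, 83023)), Mul(118599, Rational(1, 307282))) = Add(Rational(-15001325, 13781818), Rational(118599, 307282)) = Rational(-743781828917, 1058726149669)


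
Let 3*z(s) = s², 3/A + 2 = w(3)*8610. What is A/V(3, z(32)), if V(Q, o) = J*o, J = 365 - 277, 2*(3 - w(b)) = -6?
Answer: 9/4655005696 ≈ 1.9334e-9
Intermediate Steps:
w(b) = 6 (w(b) = 3 - ½*(-6) = 3 + 3 = 6)
A = 3/51658 (A = 3/(-2 + 6*8610) = 3/(-2 + 51660) = 3/51658 ≈ 5.8074e-5)
J = 88
z(s) = s²/3
V(Q, o) = 88*o
A/V(3, z(32)) = 3/(51658*((88*((⅓)*32²)))) = 3/(51658*((88*((⅓)*1024)))) = 3/(51658*((88*(1024/3)))) = 3/(51658*(90112/3)) = (3/51658)*(3/90112) = 9/4655005696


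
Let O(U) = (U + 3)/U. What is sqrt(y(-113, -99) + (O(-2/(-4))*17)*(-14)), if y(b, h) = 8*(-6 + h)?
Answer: I*sqrt(2506) ≈ 50.06*I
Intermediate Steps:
O(U) = (3 + U)/U
y(b, h) = -48 + 8*h
sqrt(y(-113, -99) + (O(-2/(-4))*17)*(-14)) = sqrt((-48 + 8*(-99)) + (((3 - 2/(-4))/((-2/(-4))))*17)*(-14)) = sqrt((-48 - 792) + (((3 - 2*(-1/4))/((-2*(-1/4))))*17)*(-14)) = sqrt(-840 + (((3 + 1/2)/(1/2))*17)*(-14)) = sqrt(-840 + ((2*(7/2))*17)*(-14)) = sqrt(-840 + (7*17)*(-14)) = sqrt(-840 + 119*(-14)) = sqrt(-840 - 1666) = sqrt(-2506) = I*sqrt(2506)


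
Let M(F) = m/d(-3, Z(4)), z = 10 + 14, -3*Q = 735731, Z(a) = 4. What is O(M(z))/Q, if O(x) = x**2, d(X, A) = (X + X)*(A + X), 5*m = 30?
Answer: -3/735731 ≈ -4.0776e-6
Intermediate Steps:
m = 6 (m = (1/5)*30 = 6)
Q = -735731/3 (Q = -1/3*735731 = -735731/3 ≈ -2.4524e+5)
d(X, A) = 2*X*(A + X) (d(X, A) = (2*X)*(A + X) = 2*X*(A + X))
z = 24
M(F) = -1 (M(F) = 6/((2*(-3)*(4 - 3))) = 6/((2*(-3)*1)) = 6/(-6) = 6*(-1/6) = -1)
O(M(z))/Q = (-1)**2/(-735731/3) = 1*(-3/735731) = -3/735731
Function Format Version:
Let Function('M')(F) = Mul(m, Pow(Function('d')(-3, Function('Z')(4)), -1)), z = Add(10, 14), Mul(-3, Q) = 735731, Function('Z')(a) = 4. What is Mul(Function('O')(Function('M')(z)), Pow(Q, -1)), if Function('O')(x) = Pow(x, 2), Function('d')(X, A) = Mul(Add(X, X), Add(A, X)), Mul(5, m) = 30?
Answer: Rational(-3, 735731) ≈ -4.0776e-6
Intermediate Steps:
m = 6 (m = Mul(Rational(1, 5), 30) = 6)
Q = Rational(-735731, 3) (Q = Mul(Rational(-1, 3), 735731) = Rational(-735731, 3) ≈ -2.4524e+5)
Function('d')(X, A) = Mul(2, X, Add(A, X)) (Function('d')(X, A) = Mul(Mul(2, X), Add(A, X)) = Mul(2, X, Add(A, X)))
z = 24
Function('M')(F) = -1 (Function('M')(F) = Mul(6, Pow(Mul(2, -3, Add(4, -3)), -1)) = Mul(6, Pow(Mul(2, -3, 1), -1)) = Mul(6, Pow(-6, -1)) = Mul(6, Rational(-1, 6)) = -1)
Mul(Function('O')(Function('M')(z)), Pow(Q, -1)) = Mul(Pow(-1, 2), Pow(Rational(-735731, 3), -1)) = Mul(1, Rational(-3, 735731)) = Rational(-3, 735731)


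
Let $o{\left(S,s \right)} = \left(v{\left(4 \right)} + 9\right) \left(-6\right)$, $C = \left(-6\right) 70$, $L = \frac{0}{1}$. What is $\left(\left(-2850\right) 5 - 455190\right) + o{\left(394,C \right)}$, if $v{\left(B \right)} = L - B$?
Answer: $-469470$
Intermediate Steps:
$L = 0$ ($L = 0 \cdot 1 = 0$)
$C = -420$
$v{\left(B \right)} = - B$ ($v{\left(B \right)} = 0 - B = - B$)
$o{\left(S,s \right)} = -30$ ($o{\left(S,s \right)} = \left(\left(-1\right) 4 + 9\right) \left(-6\right) = \left(-4 + 9\right) \left(-6\right) = 5 \left(-6\right) = -30$)
$\left(\left(-2850\right) 5 - 455190\right) + o{\left(394,C \right)} = \left(\left(-2850\right) 5 - 455190\right) - 30 = \left(-14250 - 455190\right) - 30 = -469440 - 30 = -469470$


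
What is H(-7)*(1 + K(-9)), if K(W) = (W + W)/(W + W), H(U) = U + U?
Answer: -28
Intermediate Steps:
H(U) = 2*U
K(W) = 1 (K(W) = (2*W)/((2*W)) = (2*W)*(1/(2*W)) = 1)
H(-7)*(1 + K(-9)) = (2*(-7))*(1 + 1) = -14*2 = -28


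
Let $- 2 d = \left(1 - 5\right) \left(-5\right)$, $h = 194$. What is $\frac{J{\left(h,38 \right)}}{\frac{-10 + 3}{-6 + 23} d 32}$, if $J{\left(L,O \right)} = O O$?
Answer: $\frac{6137}{560} \approx 10.959$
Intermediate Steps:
$d = -10$ ($d = - \frac{\left(1 - 5\right) \left(-5\right)}{2} = - \frac{\left(-4\right) \left(-5\right)}{2} = \left(- \frac{1}{2}\right) 20 = -10$)
$J{\left(L,O \right)} = O^{2}$
$\frac{J{\left(h,38 \right)}}{\frac{-10 + 3}{-6 + 23} d 32} = \frac{38^{2}}{\frac{-10 + 3}{-6 + 23} \left(-10\right) 32} = \frac{1444}{- \frac{7}{17} \left(-10\right) 32} = \frac{1444}{\left(-7\right) \frac{1}{17} \left(-10\right) 32} = \frac{1444}{\left(- \frac{7}{17}\right) \left(-10\right) 32} = \frac{1444}{\frac{70}{17} \cdot 32} = \frac{1444}{\frac{2240}{17}} = 1444 \cdot \frac{17}{2240} = \frac{6137}{560}$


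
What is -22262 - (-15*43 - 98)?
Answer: -21519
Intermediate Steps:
-22262 - (-15*43 - 98) = -22262 - (-645 - 98) = -22262 - 1*(-743) = -22262 + 743 = -21519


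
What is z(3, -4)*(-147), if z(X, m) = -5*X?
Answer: 2205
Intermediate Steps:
z(3, -4)*(-147) = -5*3*(-147) = -15*(-147) = 2205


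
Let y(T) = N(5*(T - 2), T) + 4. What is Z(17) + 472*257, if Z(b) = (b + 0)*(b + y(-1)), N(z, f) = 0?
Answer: 121661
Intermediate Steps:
y(T) = 4 (y(T) = 0 + 4 = 4)
Z(b) = b*(4 + b) (Z(b) = (b + 0)*(b + 4) = b*(4 + b))
Z(17) + 472*257 = 17*(4 + 17) + 472*257 = 17*21 + 121304 = 357 + 121304 = 121661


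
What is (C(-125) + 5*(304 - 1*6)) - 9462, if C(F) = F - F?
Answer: -7972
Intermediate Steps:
C(F) = 0
(C(-125) + 5*(304 - 1*6)) - 9462 = (0 + 5*(304 - 1*6)) - 9462 = (0 + 5*(304 - 6)) - 9462 = (0 + 5*298) - 9462 = (0 + 1490) - 9462 = 1490 - 9462 = -7972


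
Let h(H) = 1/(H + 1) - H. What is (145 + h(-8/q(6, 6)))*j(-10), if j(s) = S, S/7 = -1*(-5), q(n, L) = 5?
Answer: 15218/3 ≈ 5072.7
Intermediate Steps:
S = 35 (S = 7*(-1*(-5)) = 7*5 = 35)
j(s) = 35
h(H) = 1/(1 + H) - H
(145 + h(-8/q(6, 6)))*j(-10) = (145 + (1 - (-8)/5 - (-8/5)²)/(1 - 8/5))*35 = (145 + (1 - (-8)/5 - (-8*⅕)²)/(1 - 8*⅕))*35 = (145 + (1 - 1*(-8/5) - (-8/5)²)/(1 - 8/5))*35 = (145 + (1 + 8/5 - 1*64/25)/(-⅗))*35 = (145 - 5*(1 + 8/5 - 64/25)/3)*35 = (145 - 5/3*1/25)*35 = (145 - 1/15)*35 = (2174/15)*35 = 15218/3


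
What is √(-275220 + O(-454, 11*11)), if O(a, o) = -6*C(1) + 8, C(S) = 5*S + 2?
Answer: I*√275254 ≈ 524.65*I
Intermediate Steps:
C(S) = 2 + 5*S
O(a, o) = -34 (O(a, o) = -6*(2 + 5*1) + 8 = -6*(2 + 5) + 8 = -6*7 + 8 = -42 + 8 = -34)
√(-275220 + O(-454, 11*11)) = √(-275220 - 34) = √(-275254) = I*√275254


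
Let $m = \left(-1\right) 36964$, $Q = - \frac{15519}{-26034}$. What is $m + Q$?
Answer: $- \frac{320768419}{8678} \approx -36963.0$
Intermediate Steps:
$Q = \frac{5173}{8678}$ ($Q = \left(-15519\right) \left(- \frac{1}{26034}\right) = \frac{5173}{8678} \approx 0.5961$)
$m = -36964$
$m + Q = -36964 + \frac{5173}{8678} = - \frac{320768419}{8678}$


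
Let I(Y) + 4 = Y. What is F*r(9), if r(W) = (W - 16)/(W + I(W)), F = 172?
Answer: -86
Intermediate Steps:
I(Y) = -4 + Y
r(W) = (-16 + W)/(-4 + 2*W) (r(W) = (W - 16)/(W + (-4 + W)) = (-16 + W)/(-4 + 2*W))
F*r(9) = 172*((-16 + 9)/(2*(-2 + 9))) = 172*((½)*(-7)/7) = 172*((½)*(⅐)*(-7)) = 172*(-½) = -86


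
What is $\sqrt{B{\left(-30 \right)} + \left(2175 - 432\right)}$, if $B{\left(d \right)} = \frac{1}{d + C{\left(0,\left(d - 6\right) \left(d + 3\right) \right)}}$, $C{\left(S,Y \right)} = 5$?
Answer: $\frac{\sqrt{43574}}{5} \approx 41.749$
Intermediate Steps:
$B{\left(d \right)} = \frac{1}{5 + d}$ ($B{\left(d \right)} = \frac{1}{d + 5} = \frac{1}{5 + d}$)
$\sqrt{B{\left(-30 \right)} + \left(2175 - 432\right)} = \sqrt{\frac{1}{5 - 30} + \left(2175 - 432\right)} = \sqrt{\frac{1}{-25} + 1743} = \sqrt{- \frac{1}{25} + 1743} = \sqrt{\frac{43574}{25}} = \frac{\sqrt{43574}}{5}$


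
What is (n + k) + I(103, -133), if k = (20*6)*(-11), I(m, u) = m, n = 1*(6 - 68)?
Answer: -1279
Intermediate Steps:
n = -62 (n = 1*(-62) = -62)
k = -1320 (k = 120*(-11) = -1320)
(n + k) + I(103, -133) = (-62 - 1320) + 103 = -1382 + 103 = -1279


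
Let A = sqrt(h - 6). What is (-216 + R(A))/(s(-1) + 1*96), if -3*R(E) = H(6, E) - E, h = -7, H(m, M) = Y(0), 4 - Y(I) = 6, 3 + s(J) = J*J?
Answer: -323/141 + I*sqrt(13)/282 ≈ -2.2908 + 0.012786*I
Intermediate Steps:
s(J) = -3 + J**2 (s(J) = -3 + J*J = -3 + J**2)
Y(I) = -2 (Y(I) = 4 - 1*6 = 4 - 6 = -2)
H(m, M) = -2
A = I*sqrt(13) (A = sqrt(-7 - 6) = sqrt(-13) = I*sqrt(13) ≈ 3.6056*I)
R(E) = 2/3 + E/3 (R(E) = -(-2 - E)/3 = 2/3 + E/3)
(-216 + R(A))/(s(-1) + 1*96) = (-216 + (2/3 + (I*sqrt(13))/3))/((-3 + (-1)**2) + 1*96) = (-216 + (2/3 + I*sqrt(13)/3))/((-3 + 1) + 96) = (-646/3 + I*sqrt(13)/3)/(-2 + 96) = (-646/3 + I*sqrt(13)/3)/94 = (-646/3 + I*sqrt(13)/3)*(1/94) = -323/141 + I*sqrt(13)/282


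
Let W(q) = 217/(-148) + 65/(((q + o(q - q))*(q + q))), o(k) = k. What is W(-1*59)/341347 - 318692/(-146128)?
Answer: 875693582061449/401527500482347 ≈ 2.1809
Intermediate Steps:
W(q) = -217/148 + 65/(2*q²) (W(q) = 217/(-148) + 65/(((q + (q - q))*(q + q))) = 217*(-1/148) + 65/(((q + 0)*(2*q))) = -217/148 + 65/((q*(2*q))) = -217/148 + 65/((2*q²)) = -217/148 + 65*(1/(2*q²)) = -217/148 + 65/(2*q²))
W(-1*59)/341347 - 318692/(-146128) = (-217/148 + 65/(2*(-1*59)²))/341347 - 318692/(-146128) = (-217/148 + (65/2)/(-59)²)*(1/341347) - 318692*(-1/146128) = (-217/148 + (65/2)*(1/3481))*(1/341347) + 79673/36532 = (-217/148 + 65/6962)*(1/341347) + 79673/36532 = -750567/515188*1/341347 + 79673/36532 = -750567/175857878236 + 79673/36532 = 875693582061449/401527500482347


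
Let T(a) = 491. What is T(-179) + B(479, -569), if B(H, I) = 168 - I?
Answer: 1228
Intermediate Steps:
T(-179) + B(479, -569) = 491 + (168 - 1*(-569)) = 491 + (168 + 569) = 491 + 737 = 1228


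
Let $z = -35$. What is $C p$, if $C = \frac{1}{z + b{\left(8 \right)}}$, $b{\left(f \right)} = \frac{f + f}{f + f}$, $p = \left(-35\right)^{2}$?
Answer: $- \frac{1225}{34} \approx -36.029$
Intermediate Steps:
$p = 1225$
$b{\left(f \right)} = 1$ ($b{\left(f \right)} = \frac{2 f}{2 f} = 2 f \frac{1}{2 f} = 1$)
$C = - \frac{1}{34}$ ($C = \frac{1}{-35 + 1} = \frac{1}{-34} = - \frac{1}{34} \approx -0.029412$)
$C p = \left(- \frac{1}{34}\right) 1225 = - \frac{1225}{34}$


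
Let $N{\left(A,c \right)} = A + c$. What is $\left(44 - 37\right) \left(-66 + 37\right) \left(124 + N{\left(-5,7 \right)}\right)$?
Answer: $-25578$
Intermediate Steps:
$\left(44 - 37\right) \left(-66 + 37\right) \left(124 + N{\left(-5,7 \right)}\right) = \left(44 - 37\right) \left(-66 + 37\right) \left(124 + \left(-5 + 7\right)\right) = 7 \left(-29\right) \left(124 + 2\right) = \left(-203\right) 126 = -25578$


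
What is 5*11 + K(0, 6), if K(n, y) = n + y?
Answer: 61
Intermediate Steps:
5*11 + K(0, 6) = 5*11 + (0 + 6) = 55 + 6 = 61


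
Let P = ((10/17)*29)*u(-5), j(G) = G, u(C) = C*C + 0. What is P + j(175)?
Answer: 10225/17 ≈ 601.47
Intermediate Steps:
u(C) = C² (u(C) = C² + 0 = C²)
P = 7250/17 (P = ((10/17)*29)*(-5)² = ((10*(1/17))*29)*25 = ((10/17)*29)*25 = (290/17)*25 = 7250/17 ≈ 426.47)
P + j(175) = 7250/17 + 175 = 10225/17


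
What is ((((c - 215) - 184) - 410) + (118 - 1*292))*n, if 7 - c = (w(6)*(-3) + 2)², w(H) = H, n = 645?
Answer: -794640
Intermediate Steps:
c = -249 (c = 7 - (6*(-3) + 2)² = 7 - (-18 + 2)² = 7 - 1*(-16)² = 7 - 1*256 = 7 - 256 = -249)
((((c - 215) - 184) - 410) + (118 - 1*292))*n = ((((-249 - 215) - 184) - 410) + (118 - 1*292))*645 = (((-464 - 184) - 410) + (118 - 292))*645 = ((-648 - 410) - 174)*645 = (-1058 - 174)*645 = -1232*645 = -794640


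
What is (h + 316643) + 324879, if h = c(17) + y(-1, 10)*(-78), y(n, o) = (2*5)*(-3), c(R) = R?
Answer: 643879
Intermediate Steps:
y(n, o) = -30 (y(n, o) = 10*(-3) = -30)
h = 2357 (h = 17 - 30*(-78) = 17 + 2340 = 2357)
(h + 316643) + 324879 = (2357 + 316643) + 324879 = 319000 + 324879 = 643879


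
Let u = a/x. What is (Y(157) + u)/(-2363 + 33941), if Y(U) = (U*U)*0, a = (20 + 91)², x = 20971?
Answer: 4107/220740746 ≈ 1.8606e-5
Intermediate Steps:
a = 12321 (a = 111² = 12321)
Y(U) = 0 (Y(U) = U²*0 = 0)
u = 12321/20971 ≈ 0.58753
(Y(157) + u)/(-2363 + 33941) = (0 + 12321/20971)/(-2363 + 33941) = (12321/20971)/31578 = (12321/20971)*(1/31578) = 4107/220740746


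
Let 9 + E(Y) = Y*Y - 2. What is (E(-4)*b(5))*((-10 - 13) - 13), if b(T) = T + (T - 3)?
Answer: -1260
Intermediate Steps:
b(T) = -3 + 2*T (b(T) = T + (-3 + T) = -3 + 2*T)
E(Y) = -11 + Y² (E(Y) = -9 + (Y*Y - 2) = -9 + (Y² - 2) = -9 + (-2 + Y²) = -11 + Y²)
(E(-4)*b(5))*((-10 - 13) - 13) = ((-11 + (-4)²)*(-3 + 2*5))*((-10 - 13) - 13) = ((-11 + 16)*(-3 + 10))*(-23 - 13) = (5*7)*(-36) = 35*(-36) = -1260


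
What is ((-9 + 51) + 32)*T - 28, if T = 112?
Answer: 8260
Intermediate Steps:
((-9 + 51) + 32)*T - 28 = ((-9 + 51) + 32)*112 - 28 = (42 + 32)*112 - 28 = 74*112 - 28 = 8288 - 28 = 8260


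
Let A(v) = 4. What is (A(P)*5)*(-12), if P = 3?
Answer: -240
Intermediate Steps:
(A(P)*5)*(-12) = (4*5)*(-12) = 20*(-12) = -240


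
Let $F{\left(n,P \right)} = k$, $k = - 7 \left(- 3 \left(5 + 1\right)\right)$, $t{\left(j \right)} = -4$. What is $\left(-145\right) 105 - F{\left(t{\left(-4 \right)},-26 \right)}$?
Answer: $-15351$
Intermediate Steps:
$k = 126$ ($k = - 7 \left(\left(-3\right) 6\right) = \left(-7\right) \left(-18\right) = 126$)
$F{\left(n,P \right)} = 126$
$\left(-145\right) 105 - F{\left(t{\left(-4 \right)},-26 \right)} = \left(-145\right) 105 - 126 = -15225 - 126 = -15351$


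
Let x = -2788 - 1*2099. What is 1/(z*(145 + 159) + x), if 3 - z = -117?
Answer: 1/31593 ≈ 3.1653e-5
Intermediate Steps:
z = 120 (z = 3 - 1*(-117) = 3 + 117 = 120)
x = -4887 (x = -2788 - 2099 = -4887)
1/(z*(145 + 159) + x) = 1/(120*(145 + 159) - 4887) = 1/(120*304 - 4887) = 1/(36480 - 4887) = 1/31593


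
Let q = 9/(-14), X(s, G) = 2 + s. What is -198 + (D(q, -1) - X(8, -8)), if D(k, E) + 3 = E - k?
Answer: -2959/14 ≈ -211.36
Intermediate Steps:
q = -9/14 (q = 9*(-1/14) = -9/14 ≈ -0.64286)
D(k, E) = -3 + E - k (D(k, E) = -3 + (E - k) = -3 + E - k)
-198 + (D(q, -1) - X(8, -8)) = -198 + ((-3 - 1 - 1*(-9/14)) - (2 + 8)) = -198 + ((-3 - 1 + 9/14) - 1*10) = -198 + (-47/14 - 10) = -198 - 187/14 = -2959/14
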